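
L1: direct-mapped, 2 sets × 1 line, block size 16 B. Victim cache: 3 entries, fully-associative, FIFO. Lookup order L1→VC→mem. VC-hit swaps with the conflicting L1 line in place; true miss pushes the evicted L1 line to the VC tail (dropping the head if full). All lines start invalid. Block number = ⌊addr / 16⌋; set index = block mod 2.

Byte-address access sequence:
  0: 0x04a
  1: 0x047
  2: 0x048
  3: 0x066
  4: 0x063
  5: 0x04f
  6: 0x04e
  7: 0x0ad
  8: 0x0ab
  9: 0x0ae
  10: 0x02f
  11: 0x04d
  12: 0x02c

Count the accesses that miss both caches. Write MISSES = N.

MISSES = 4

#0 0x4a→b4/s0 MISS; vc=[]
#1 0x47→b4/s0 L1-HIT; vc=[]
#2 0x48→b4/s0 L1-HIT; vc=[]
#3 0x66→b6/s0 MISS; vc=[4]
#4 0x63→b6/s0 L1-HIT; vc=[4]
#5 0x4f→b4/s0 VC-HIT; vc=[6]
#6 0x4e→b4/s0 L1-HIT; vc=[6]
#7 0xad→b10/s0 MISS; vc=[6,4]
#8 0xab→b10/s0 L1-HIT; vc=[6,4]
#9 0xae→b10/s0 L1-HIT; vc=[6,4]
#10 0x2f→b2/s0 MISS; vc=[6,4,10]
#11 0x4d→b4/s0 VC-HIT; vc=[6,2,10]
#12 0x2c→b2/s0 VC-HIT; vc=[6,4,10]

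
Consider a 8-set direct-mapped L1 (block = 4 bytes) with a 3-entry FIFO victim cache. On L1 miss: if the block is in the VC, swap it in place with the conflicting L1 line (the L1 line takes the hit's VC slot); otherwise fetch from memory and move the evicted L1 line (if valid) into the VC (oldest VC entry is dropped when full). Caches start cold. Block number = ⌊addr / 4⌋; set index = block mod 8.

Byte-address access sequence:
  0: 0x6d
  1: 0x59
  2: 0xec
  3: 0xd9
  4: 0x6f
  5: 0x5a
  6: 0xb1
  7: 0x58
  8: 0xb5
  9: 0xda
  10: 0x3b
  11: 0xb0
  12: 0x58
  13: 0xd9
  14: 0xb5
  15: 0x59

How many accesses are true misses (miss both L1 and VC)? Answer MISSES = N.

  [0] addr=0x6d blk=27 s=3: MISS | VC []
  [1] addr=0x59 blk=22 s=6: MISS | VC []
  [2] addr=0xec blk=59 s=3: MISS | VC [27]
  [3] addr=0xd9 blk=54 s=6: MISS | VC [27, 22]
  [4] addr=0x6f blk=27 s=3: VC-HIT | VC [59, 22]
  [5] addr=0x5a blk=22 s=6: VC-HIT | VC [59, 54]
  [6] addr=0xb1 blk=44 s=4: MISS | VC [59, 54]
  [7] addr=0x58 blk=22 s=6: L1-HIT | VC [59, 54]
  [8] addr=0xb5 blk=45 s=5: MISS | VC [59, 54]
  [9] addr=0xda blk=54 s=6: VC-HIT | VC [59, 22]
  [10] addr=0x3b blk=14 s=6: MISS | VC [59, 22, 54]
  [11] addr=0xb0 blk=44 s=4: L1-HIT | VC [59, 22, 54]
  [12] addr=0x58 blk=22 s=6: VC-HIT | VC [59, 14, 54]
  [13] addr=0xd9 blk=54 s=6: VC-HIT | VC [59, 14, 22]
  [14] addr=0xb5 blk=45 s=5: L1-HIT | VC [59, 14, 22]
  [15] addr=0x59 blk=22 s=6: VC-HIT | VC [59, 14, 54]

MISSES = 7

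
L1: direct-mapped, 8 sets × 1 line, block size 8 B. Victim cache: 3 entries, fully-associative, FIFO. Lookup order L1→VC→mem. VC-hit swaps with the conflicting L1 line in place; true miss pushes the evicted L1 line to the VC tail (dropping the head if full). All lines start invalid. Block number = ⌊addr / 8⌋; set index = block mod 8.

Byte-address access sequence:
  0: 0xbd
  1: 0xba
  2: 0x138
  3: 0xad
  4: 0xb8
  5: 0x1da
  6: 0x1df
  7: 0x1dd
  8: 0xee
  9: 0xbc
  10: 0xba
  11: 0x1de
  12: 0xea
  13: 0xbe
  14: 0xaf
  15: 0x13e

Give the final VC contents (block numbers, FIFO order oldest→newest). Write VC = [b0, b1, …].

0: 0xbd (blk 23, set 7) → MISS  vc=[]
1: 0xba (blk 23, set 7) → L1-HIT  vc=[]
2: 0x138 (blk 39, set 7) → MISS  vc=[23]
3: 0xad (blk 21, set 5) → MISS  vc=[23]
4: 0xb8 (blk 23, set 7) → VC-HIT  vc=[39]
5: 0x1da (blk 59, set 3) → MISS  vc=[39]
6: 0x1df (blk 59, set 3) → L1-HIT  vc=[39]
7: 0x1dd (blk 59, set 3) → L1-HIT  vc=[39]
8: 0xee (blk 29, set 5) → MISS  vc=[39, 21]
9: 0xbc (blk 23, set 7) → L1-HIT  vc=[39, 21]
10: 0xba (blk 23, set 7) → L1-HIT  vc=[39, 21]
11: 0x1de (blk 59, set 3) → L1-HIT  vc=[39, 21]
12: 0xea (blk 29, set 5) → L1-HIT  vc=[39, 21]
13: 0xbe (blk 23, set 7) → L1-HIT  vc=[39, 21]
14: 0xaf (blk 21, set 5) → VC-HIT  vc=[39, 29]
15: 0x13e (blk 39, set 7) → VC-HIT  vc=[23, 29]

VC = [23, 29]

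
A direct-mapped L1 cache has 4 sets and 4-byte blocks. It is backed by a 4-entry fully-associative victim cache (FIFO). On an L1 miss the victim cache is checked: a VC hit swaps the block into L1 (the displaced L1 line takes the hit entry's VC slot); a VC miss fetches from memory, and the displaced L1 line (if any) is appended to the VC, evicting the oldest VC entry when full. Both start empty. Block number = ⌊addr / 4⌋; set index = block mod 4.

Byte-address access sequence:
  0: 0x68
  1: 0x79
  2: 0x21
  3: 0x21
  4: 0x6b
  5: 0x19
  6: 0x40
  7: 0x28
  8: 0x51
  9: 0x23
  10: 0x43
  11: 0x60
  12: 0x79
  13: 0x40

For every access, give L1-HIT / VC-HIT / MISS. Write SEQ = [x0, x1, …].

SEQ = [MISS, MISS, MISS, L1-HIT, VC-HIT, MISS, MISS, MISS, MISS, VC-HIT, VC-HIT, MISS, MISS, VC-HIT]

  [0] addr=0x68 blk=26 s=2: MISS | VC []
  [1] addr=0x79 blk=30 s=2: MISS | VC [26]
  [2] addr=0x21 blk=8 s=0: MISS | VC [26]
  [3] addr=0x21 blk=8 s=0: L1-HIT | VC [26]
  [4] addr=0x6b blk=26 s=2: VC-HIT | VC [30]
  [5] addr=0x19 blk=6 s=2: MISS | VC [30, 26]
  [6] addr=0x40 blk=16 s=0: MISS | VC [30, 26, 8]
  [7] addr=0x28 blk=10 s=2: MISS | VC [30, 26, 8, 6]
  [8] addr=0x51 blk=20 s=0: MISS | VC [26, 8, 6, 16]
  [9] addr=0x23 blk=8 s=0: VC-HIT | VC [26, 20, 6, 16]
  [10] addr=0x43 blk=16 s=0: VC-HIT | VC [26, 20, 6, 8]
  [11] addr=0x60 blk=24 s=0: MISS | VC [20, 6, 8, 16]
  [12] addr=0x79 blk=30 s=2: MISS | VC [6, 8, 16, 10]
  [13] addr=0x40 blk=16 s=0: VC-HIT | VC [6, 8, 24, 10]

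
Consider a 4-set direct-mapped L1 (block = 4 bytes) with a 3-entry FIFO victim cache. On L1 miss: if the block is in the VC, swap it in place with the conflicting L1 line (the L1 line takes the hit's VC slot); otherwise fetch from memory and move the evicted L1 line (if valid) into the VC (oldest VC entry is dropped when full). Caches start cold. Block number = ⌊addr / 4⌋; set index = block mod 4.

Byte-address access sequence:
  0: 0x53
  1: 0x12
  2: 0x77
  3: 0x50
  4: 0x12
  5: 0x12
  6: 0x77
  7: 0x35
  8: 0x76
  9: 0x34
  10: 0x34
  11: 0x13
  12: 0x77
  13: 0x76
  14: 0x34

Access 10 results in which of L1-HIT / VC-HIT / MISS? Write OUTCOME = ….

#0 0x53→b20/s0 MISS; vc=[]
#1 0x12→b4/s0 MISS; vc=[20]
#2 0x77→b29/s1 MISS; vc=[20]
#3 0x50→b20/s0 VC-HIT; vc=[4]
#4 0x12→b4/s0 VC-HIT; vc=[20]
#5 0x12→b4/s0 L1-HIT; vc=[20]
#6 0x77→b29/s1 L1-HIT; vc=[20]
#7 0x35→b13/s1 MISS; vc=[20,29]
#8 0x76→b29/s1 VC-HIT; vc=[20,13]
#9 0x34→b13/s1 VC-HIT; vc=[20,29]
#10 0x34→b13/s1 L1-HIT; vc=[20,29]
#11 0x13→b4/s0 L1-HIT; vc=[20,29]
#12 0x77→b29/s1 VC-HIT; vc=[20,13]
#13 0x76→b29/s1 L1-HIT; vc=[20,13]
#14 0x34→b13/s1 VC-HIT; vc=[20,29]

OUTCOME = L1-HIT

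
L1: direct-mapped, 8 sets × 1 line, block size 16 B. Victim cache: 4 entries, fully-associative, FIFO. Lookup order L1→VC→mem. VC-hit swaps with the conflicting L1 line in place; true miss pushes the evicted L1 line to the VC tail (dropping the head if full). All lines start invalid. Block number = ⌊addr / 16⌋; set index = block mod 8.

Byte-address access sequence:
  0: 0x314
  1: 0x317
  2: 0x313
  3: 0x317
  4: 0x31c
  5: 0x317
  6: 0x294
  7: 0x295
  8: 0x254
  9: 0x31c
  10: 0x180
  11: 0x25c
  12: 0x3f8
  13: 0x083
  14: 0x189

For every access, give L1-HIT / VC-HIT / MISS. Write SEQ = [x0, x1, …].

0: 0x314 (blk 49, set 1) → MISS  vc=[]
1: 0x317 (blk 49, set 1) → L1-HIT  vc=[]
2: 0x313 (blk 49, set 1) → L1-HIT  vc=[]
3: 0x317 (blk 49, set 1) → L1-HIT  vc=[]
4: 0x31c (blk 49, set 1) → L1-HIT  vc=[]
5: 0x317 (blk 49, set 1) → L1-HIT  vc=[]
6: 0x294 (blk 41, set 1) → MISS  vc=[49]
7: 0x295 (blk 41, set 1) → L1-HIT  vc=[49]
8: 0x254 (blk 37, set 5) → MISS  vc=[49]
9: 0x31c (blk 49, set 1) → VC-HIT  vc=[41]
10: 0x180 (blk 24, set 0) → MISS  vc=[41]
11: 0x25c (blk 37, set 5) → L1-HIT  vc=[41]
12: 0x3f8 (blk 63, set 7) → MISS  vc=[41]
13: 0x83 (blk 8, set 0) → MISS  vc=[41, 24]
14: 0x189 (blk 24, set 0) → VC-HIT  vc=[41, 8]

SEQ = [MISS, L1-HIT, L1-HIT, L1-HIT, L1-HIT, L1-HIT, MISS, L1-HIT, MISS, VC-HIT, MISS, L1-HIT, MISS, MISS, VC-HIT]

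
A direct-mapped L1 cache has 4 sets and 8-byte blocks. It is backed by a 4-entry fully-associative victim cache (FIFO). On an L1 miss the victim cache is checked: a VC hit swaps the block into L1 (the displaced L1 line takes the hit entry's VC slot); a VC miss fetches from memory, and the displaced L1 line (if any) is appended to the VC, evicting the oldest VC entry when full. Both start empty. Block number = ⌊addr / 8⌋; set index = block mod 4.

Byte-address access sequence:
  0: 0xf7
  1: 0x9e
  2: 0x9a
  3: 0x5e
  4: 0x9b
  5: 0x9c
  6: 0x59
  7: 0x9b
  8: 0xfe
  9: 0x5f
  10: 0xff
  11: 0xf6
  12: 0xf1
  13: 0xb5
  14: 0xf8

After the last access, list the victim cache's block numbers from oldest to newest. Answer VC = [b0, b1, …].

VC = [11, 19, 30]

  [0] addr=0xf7 blk=30 s=2: MISS | VC []
  [1] addr=0x9e blk=19 s=3: MISS | VC []
  [2] addr=0x9a blk=19 s=3: L1-HIT | VC []
  [3] addr=0x5e blk=11 s=3: MISS | VC [19]
  [4] addr=0x9b blk=19 s=3: VC-HIT | VC [11]
  [5] addr=0x9c blk=19 s=3: L1-HIT | VC [11]
  [6] addr=0x59 blk=11 s=3: VC-HIT | VC [19]
  [7] addr=0x9b blk=19 s=3: VC-HIT | VC [11]
  [8] addr=0xfe blk=31 s=3: MISS | VC [11, 19]
  [9] addr=0x5f blk=11 s=3: VC-HIT | VC [31, 19]
  [10] addr=0xff blk=31 s=3: VC-HIT | VC [11, 19]
  [11] addr=0xf6 blk=30 s=2: L1-HIT | VC [11, 19]
  [12] addr=0xf1 blk=30 s=2: L1-HIT | VC [11, 19]
  [13] addr=0xb5 blk=22 s=2: MISS | VC [11, 19, 30]
  [14] addr=0xf8 blk=31 s=3: L1-HIT | VC [11, 19, 30]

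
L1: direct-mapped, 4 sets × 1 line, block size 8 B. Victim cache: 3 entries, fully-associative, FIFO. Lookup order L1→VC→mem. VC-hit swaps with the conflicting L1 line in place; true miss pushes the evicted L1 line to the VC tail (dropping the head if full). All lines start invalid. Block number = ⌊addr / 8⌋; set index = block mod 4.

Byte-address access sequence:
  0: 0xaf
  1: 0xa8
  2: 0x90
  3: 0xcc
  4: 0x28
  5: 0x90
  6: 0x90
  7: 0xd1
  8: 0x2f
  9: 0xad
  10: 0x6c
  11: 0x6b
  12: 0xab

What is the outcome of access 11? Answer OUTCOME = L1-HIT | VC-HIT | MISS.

0: 0xaf (blk 21, set 1) → MISS  vc=[]
1: 0xa8 (blk 21, set 1) → L1-HIT  vc=[]
2: 0x90 (blk 18, set 2) → MISS  vc=[]
3: 0xcc (blk 25, set 1) → MISS  vc=[21]
4: 0x28 (blk 5, set 1) → MISS  vc=[21, 25]
5: 0x90 (blk 18, set 2) → L1-HIT  vc=[21, 25]
6: 0x90 (blk 18, set 2) → L1-HIT  vc=[21, 25]
7: 0xd1 (blk 26, set 2) → MISS  vc=[21, 25, 18]
8: 0x2f (blk 5, set 1) → L1-HIT  vc=[21, 25, 18]
9: 0xad (blk 21, set 1) → VC-HIT  vc=[5, 25, 18]
10: 0x6c (blk 13, set 1) → MISS  vc=[25, 18, 21]
11: 0x6b (blk 13, set 1) → L1-HIT  vc=[25, 18, 21]
12: 0xab (blk 21, set 1) → VC-HIT  vc=[25, 18, 13]

OUTCOME = L1-HIT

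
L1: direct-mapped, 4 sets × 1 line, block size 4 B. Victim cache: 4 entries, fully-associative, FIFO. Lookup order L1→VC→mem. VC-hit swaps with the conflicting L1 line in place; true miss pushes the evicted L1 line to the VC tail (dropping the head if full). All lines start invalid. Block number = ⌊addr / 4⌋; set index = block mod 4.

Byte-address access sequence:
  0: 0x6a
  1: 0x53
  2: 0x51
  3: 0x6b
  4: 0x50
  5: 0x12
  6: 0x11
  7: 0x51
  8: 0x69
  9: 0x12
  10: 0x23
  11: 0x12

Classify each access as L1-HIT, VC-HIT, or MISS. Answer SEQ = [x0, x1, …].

SEQ = [MISS, MISS, L1-HIT, L1-HIT, L1-HIT, MISS, L1-HIT, VC-HIT, L1-HIT, VC-HIT, MISS, VC-HIT]

#0 0x6a→b26/s2 MISS; vc=[]
#1 0x53→b20/s0 MISS; vc=[]
#2 0x51→b20/s0 L1-HIT; vc=[]
#3 0x6b→b26/s2 L1-HIT; vc=[]
#4 0x50→b20/s0 L1-HIT; vc=[]
#5 0x12→b4/s0 MISS; vc=[20]
#6 0x11→b4/s0 L1-HIT; vc=[20]
#7 0x51→b20/s0 VC-HIT; vc=[4]
#8 0x69→b26/s2 L1-HIT; vc=[4]
#9 0x12→b4/s0 VC-HIT; vc=[20]
#10 0x23→b8/s0 MISS; vc=[20,4]
#11 0x12→b4/s0 VC-HIT; vc=[20,8]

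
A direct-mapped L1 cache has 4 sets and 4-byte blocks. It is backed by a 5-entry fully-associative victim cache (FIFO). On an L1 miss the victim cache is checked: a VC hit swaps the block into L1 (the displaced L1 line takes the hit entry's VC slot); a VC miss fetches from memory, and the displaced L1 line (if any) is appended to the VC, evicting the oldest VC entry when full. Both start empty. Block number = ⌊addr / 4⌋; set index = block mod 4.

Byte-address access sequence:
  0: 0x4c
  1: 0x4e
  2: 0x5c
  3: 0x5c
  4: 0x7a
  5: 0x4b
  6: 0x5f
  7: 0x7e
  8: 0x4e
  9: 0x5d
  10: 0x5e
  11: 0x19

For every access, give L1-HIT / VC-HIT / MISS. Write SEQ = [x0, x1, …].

0: 0x4c (blk 19, set 3) → MISS  vc=[]
1: 0x4e (blk 19, set 3) → L1-HIT  vc=[]
2: 0x5c (blk 23, set 3) → MISS  vc=[19]
3: 0x5c (blk 23, set 3) → L1-HIT  vc=[19]
4: 0x7a (blk 30, set 2) → MISS  vc=[19]
5: 0x4b (blk 18, set 2) → MISS  vc=[19, 30]
6: 0x5f (blk 23, set 3) → L1-HIT  vc=[19, 30]
7: 0x7e (blk 31, set 3) → MISS  vc=[19, 30, 23]
8: 0x4e (blk 19, set 3) → VC-HIT  vc=[31, 30, 23]
9: 0x5d (blk 23, set 3) → VC-HIT  vc=[31, 30, 19]
10: 0x5e (blk 23, set 3) → L1-HIT  vc=[31, 30, 19]
11: 0x19 (blk 6, set 2) → MISS  vc=[31, 30, 19, 18]

SEQ = [MISS, L1-HIT, MISS, L1-HIT, MISS, MISS, L1-HIT, MISS, VC-HIT, VC-HIT, L1-HIT, MISS]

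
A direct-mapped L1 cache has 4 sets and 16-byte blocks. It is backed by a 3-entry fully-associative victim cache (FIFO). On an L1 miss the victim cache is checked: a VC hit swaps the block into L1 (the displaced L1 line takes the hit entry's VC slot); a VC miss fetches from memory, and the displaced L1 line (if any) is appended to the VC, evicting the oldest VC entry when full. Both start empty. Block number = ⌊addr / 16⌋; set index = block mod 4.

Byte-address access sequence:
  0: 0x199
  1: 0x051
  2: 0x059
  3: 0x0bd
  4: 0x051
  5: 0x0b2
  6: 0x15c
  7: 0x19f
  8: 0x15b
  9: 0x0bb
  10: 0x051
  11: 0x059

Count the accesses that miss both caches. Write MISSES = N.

MISSES = 4

0: 0x199 (blk 25, set 1) → MISS  vc=[]
1: 0x51 (blk 5, set 1) → MISS  vc=[25]
2: 0x59 (blk 5, set 1) → L1-HIT  vc=[25]
3: 0xbd (blk 11, set 3) → MISS  vc=[25]
4: 0x51 (blk 5, set 1) → L1-HIT  vc=[25]
5: 0xb2 (blk 11, set 3) → L1-HIT  vc=[25]
6: 0x15c (blk 21, set 1) → MISS  vc=[25, 5]
7: 0x19f (blk 25, set 1) → VC-HIT  vc=[21, 5]
8: 0x15b (blk 21, set 1) → VC-HIT  vc=[25, 5]
9: 0xbb (blk 11, set 3) → L1-HIT  vc=[25, 5]
10: 0x51 (blk 5, set 1) → VC-HIT  vc=[25, 21]
11: 0x59 (blk 5, set 1) → L1-HIT  vc=[25, 21]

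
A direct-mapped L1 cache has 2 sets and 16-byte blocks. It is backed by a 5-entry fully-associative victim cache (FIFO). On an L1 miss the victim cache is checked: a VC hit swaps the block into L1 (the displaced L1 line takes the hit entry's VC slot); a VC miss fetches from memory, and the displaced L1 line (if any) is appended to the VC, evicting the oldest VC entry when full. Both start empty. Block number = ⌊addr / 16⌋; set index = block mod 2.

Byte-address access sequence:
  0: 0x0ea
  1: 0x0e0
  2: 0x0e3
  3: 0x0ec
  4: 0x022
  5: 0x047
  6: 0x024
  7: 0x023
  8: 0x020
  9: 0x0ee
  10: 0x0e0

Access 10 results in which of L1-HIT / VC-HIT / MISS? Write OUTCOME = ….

OUTCOME = L1-HIT

  [0] addr=0xea blk=14 s=0: MISS | VC []
  [1] addr=0xe0 blk=14 s=0: L1-HIT | VC []
  [2] addr=0xe3 blk=14 s=0: L1-HIT | VC []
  [3] addr=0xec blk=14 s=0: L1-HIT | VC []
  [4] addr=0x22 blk=2 s=0: MISS | VC [14]
  [5] addr=0x47 blk=4 s=0: MISS | VC [14, 2]
  [6] addr=0x24 blk=2 s=0: VC-HIT | VC [14, 4]
  [7] addr=0x23 blk=2 s=0: L1-HIT | VC [14, 4]
  [8] addr=0x20 blk=2 s=0: L1-HIT | VC [14, 4]
  [9] addr=0xee blk=14 s=0: VC-HIT | VC [2, 4]
  [10] addr=0xe0 blk=14 s=0: L1-HIT | VC [2, 4]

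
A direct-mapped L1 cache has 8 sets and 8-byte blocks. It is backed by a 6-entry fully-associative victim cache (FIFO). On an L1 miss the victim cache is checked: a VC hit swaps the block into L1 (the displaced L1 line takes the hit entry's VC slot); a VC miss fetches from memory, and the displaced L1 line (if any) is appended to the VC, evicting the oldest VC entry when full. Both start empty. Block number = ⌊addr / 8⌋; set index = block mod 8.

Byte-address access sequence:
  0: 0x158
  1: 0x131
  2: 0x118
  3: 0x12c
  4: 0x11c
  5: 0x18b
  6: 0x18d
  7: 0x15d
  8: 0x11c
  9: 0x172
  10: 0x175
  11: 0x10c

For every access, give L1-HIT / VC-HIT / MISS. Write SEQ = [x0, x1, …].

0: 0x158 (blk 43, set 3) → MISS  vc=[]
1: 0x131 (blk 38, set 6) → MISS  vc=[]
2: 0x118 (blk 35, set 3) → MISS  vc=[43]
3: 0x12c (blk 37, set 5) → MISS  vc=[43]
4: 0x11c (blk 35, set 3) → L1-HIT  vc=[43]
5: 0x18b (blk 49, set 1) → MISS  vc=[43]
6: 0x18d (blk 49, set 1) → L1-HIT  vc=[43]
7: 0x15d (blk 43, set 3) → VC-HIT  vc=[35]
8: 0x11c (blk 35, set 3) → VC-HIT  vc=[43]
9: 0x172 (blk 46, set 6) → MISS  vc=[43, 38]
10: 0x175 (blk 46, set 6) → L1-HIT  vc=[43, 38]
11: 0x10c (blk 33, set 1) → MISS  vc=[43, 38, 49]

SEQ = [MISS, MISS, MISS, MISS, L1-HIT, MISS, L1-HIT, VC-HIT, VC-HIT, MISS, L1-HIT, MISS]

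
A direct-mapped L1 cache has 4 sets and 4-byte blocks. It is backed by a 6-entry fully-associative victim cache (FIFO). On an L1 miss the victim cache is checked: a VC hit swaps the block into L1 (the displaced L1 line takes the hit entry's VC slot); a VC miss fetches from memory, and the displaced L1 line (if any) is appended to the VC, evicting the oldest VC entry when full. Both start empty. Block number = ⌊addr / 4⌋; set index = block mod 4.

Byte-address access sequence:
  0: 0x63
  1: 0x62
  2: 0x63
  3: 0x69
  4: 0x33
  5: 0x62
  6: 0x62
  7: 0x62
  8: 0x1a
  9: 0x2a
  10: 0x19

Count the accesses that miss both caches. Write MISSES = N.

#0 0x63→b24/s0 MISS; vc=[]
#1 0x62→b24/s0 L1-HIT; vc=[]
#2 0x63→b24/s0 L1-HIT; vc=[]
#3 0x69→b26/s2 MISS; vc=[]
#4 0x33→b12/s0 MISS; vc=[24]
#5 0x62→b24/s0 VC-HIT; vc=[12]
#6 0x62→b24/s0 L1-HIT; vc=[12]
#7 0x62→b24/s0 L1-HIT; vc=[12]
#8 0x1a→b6/s2 MISS; vc=[12,26]
#9 0x2a→b10/s2 MISS; vc=[12,26,6]
#10 0x19→b6/s2 VC-HIT; vc=[12,26,10]

MISSES = 5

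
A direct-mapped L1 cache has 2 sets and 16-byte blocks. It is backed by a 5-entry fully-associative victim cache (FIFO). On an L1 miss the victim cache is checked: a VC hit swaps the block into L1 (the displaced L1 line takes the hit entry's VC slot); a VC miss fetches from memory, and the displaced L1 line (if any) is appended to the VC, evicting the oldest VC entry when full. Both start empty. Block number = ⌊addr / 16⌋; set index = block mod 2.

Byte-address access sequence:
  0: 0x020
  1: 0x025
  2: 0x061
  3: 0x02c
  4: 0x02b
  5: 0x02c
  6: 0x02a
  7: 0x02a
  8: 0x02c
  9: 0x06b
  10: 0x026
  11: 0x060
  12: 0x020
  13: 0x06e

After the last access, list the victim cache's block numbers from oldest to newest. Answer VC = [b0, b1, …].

0: 0x20 (blk 2, set 0) → MISS  vc=[]
1: 0x25 (blk 2, set 0) → L1-HIT  vc=[]
2: 0x61 (blk 6, set 0) → MISS  vc=[2]
3: 0x2c (blk 2, set 0) → VC-HIT  vc=[6]
4: 0x2b (blk 2, set 0) → L1-HIT  vc=[6]
5: 0x2c (blk 2, set 0) → L1-HIT  vc=[6]
6: 0x2a (blk 2, set 0) → L1-HIT  vc=[6]
7: 0x2a (blk 2, set 0) → L1-HIT  vc=[6]
8: 0x2c (blk 2, set 0) → L1-HIT  vc=[6]
9: 0x6b (blk 6, set 0) → VC-HIT  vc=[2]
10: 0x26 (blk 2, set 0) → VC-HIT  vc=[6]
11: 0x60 (blk 6, set 0) → VC-HIT  vc=[2]
12: 0x20 (blk 2, set 0) → VC-HIT  vc=[6]
13: 0x6e (blk 6, set 0) → VC-HIT  vc=[2]

VC = [2]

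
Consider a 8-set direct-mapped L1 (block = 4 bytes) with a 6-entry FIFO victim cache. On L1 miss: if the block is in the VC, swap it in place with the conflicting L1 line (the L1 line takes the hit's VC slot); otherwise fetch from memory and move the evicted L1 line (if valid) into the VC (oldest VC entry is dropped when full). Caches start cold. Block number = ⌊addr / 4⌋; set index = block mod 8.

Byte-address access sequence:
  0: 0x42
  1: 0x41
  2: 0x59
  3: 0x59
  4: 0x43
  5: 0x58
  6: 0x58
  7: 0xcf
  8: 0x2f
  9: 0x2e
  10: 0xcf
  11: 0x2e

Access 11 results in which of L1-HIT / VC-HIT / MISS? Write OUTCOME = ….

OUTCOME = VC-HIT

  [0] addr=0x42 blk=16 s=0: MISS | VC []
  [1] addr=0x41 blk=16 s=0: L1-HIT | VC []
  [2] addr=0x59 blk=22 s=6: MISS | VC []
  [3] addr=0x59 blk=22 s=6: L1-HIT | VC []
  [4] addr=0x43 blk=16 s=0: L1-HIT | VC []
  [5] addr=0x58 blk=22 s=6: L1-HIT | VC []
  [6] addr=0x58 blk=22 s=6: L1-HIT | VC []
  [7] addr=0xcf blk=51 s=3: MISS | VC []
  [8] addr=0x2f blk=11 s=3: MISS | VC [51]
  [9] addr=0x2e blk=11 s=3: L1-HIT | VC [51]
  [10] addr=0xcf blk=51 s=3: VC-HIT | VC [11]
  [11] addr=0x2e blk=11 s=3: VC-HIT | VC [51]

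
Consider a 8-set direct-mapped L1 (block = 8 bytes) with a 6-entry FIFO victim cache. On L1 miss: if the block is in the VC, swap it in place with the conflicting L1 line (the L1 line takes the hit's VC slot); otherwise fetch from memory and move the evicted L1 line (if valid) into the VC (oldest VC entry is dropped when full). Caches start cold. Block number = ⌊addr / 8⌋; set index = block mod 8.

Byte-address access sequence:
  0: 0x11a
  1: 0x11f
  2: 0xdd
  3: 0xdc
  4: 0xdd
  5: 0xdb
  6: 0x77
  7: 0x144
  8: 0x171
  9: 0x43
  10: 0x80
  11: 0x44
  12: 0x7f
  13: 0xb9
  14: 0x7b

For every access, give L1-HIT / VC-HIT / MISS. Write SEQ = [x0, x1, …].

SEQ = [MISS, L1-HIT, MISS, L1-HIT, L1-HIT, L1-HIT, MISS, MISS, MISS, MISS, MISS, VC-HIT, MISS, MISS, VC-HIT]

  [0] addr=0x11a blk=35 s=3: MISS | VC []
  [1] addr=0x11f blk=35 s=3: L1-HIT | VC []
  [2] addr=0xdd blk=27 s=3: MISS | VC [35]
  [3] addr=0xdc blk=27 s=3: L1-HIT | VC [35]
  [4] addr=0xdd blk=27 s=3: L1-HIT | VC [35]
  [5] addr=0xdb blk=27 s=3: L1-HIT | VC [35]
  [6] addr=0x77 blk=14 s=6: MISS | VC [35]
  [7] addr=0x144 blk=40 s=0: MISS | VC [35]
  [8] addr=0x171 blk=46 s=6: MISS | VC [35, 14]
  [9] addr=0x43 blk=8 s=0: MISS | VC [35, 14, 40]
  [10] addr=0x80 blk=16 s=0: MISS | VC [35, 14, 40, 8]
  [11] addr=0x44 blk=8 s=0: VC-HIT | VC [35, 14, 40, 16]
  [12] addr=0x7f blk=15 s=7: MISS | VC [35, 14, 40, 16]
  [13] addr=0xb9 blk=23 s=7: MISS | VC [35, 14, 40, 16, 15]
  [14] addr=0x7b blk=15 s=7: VC-HIT | VC [35, 14, 40, 16, 23]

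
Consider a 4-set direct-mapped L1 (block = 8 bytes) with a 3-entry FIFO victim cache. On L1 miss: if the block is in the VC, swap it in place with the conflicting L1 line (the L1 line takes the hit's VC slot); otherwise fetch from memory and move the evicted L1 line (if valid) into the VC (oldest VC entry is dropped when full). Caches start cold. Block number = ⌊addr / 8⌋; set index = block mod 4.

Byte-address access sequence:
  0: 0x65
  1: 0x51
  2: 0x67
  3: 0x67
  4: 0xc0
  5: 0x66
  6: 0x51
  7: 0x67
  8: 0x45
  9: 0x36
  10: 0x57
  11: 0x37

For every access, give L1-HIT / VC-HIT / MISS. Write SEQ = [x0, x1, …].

0: 0x65 (blk 12, set 0) → MISS  vc=[]
1: 0x51 (blk 10, set 2) → MISS  vc=[]
2: 0x67 (blk 12, set 0) → L1-HIT  vc=[]
3: 0x67 (blk 12, set 0) → L1-HIT  vc=[]
4: 0xc0 (blk 24, set 0) → MISS  vc=[12]
5: 0x66 (blk 12, set 0) → VC-HIT  vc=[24]
6: 0x51 (blk 10, set 2) → L1-HIT  vc=[24]
7: 0x67 (blk 12, set 0) → L1-HIT  vc=[24]
8: 0x45 (blk 8, set 0) → MISS  vc=[24, 12]
9: 0x36 (blk 6, set 2) → MISS  vc=[24, 12, 10]
10: 0x57 (blk 10, set 2) → VC-HIT  vc=[24, 12, 6]
11: 0x37 (blk 6, set 2) → VC-HIT  vc=[24, 12, 10]

SEQ = [MISS, MISS, L1-HIT, L1-HIT, MISS, VC-HIT, L1-HIT, L1-HIT, MISS, MISS, VC-HIT, VC-HIT]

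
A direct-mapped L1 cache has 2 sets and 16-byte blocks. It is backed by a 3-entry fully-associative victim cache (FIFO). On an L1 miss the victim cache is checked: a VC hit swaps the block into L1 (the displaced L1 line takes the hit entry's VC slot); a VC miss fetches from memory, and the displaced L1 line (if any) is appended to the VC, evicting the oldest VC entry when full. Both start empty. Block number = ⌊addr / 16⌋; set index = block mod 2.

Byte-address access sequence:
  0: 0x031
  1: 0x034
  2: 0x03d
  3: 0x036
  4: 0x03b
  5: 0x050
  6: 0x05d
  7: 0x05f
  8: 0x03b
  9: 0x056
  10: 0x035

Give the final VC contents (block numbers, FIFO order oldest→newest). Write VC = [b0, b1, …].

VC = [5]

  [0] addr=0x31 blk=3 s=1: MISS | VC []
  [1] addr=0x34 blk=3 s=1: L1-HIT | VC []
  [2] addr=0x3d blk=3 s=1: L1-HIT | VC []
  [3] addr=0x36 blk=3 s=1: L1-HIT | VC []
  [4] addr=0x3b blk=3 s=1: L1-HIT | VC []
  [5] addr=0x50 blk=5 s=1: MISS | VC [3]
  [6] addr=0x5d blk=5 s=1: L1-HIT | VC [3]
  [7] addr=0x5f blk=5 s=1: L1-HIT | VC [3]
  [8] addr=0x3b blk=3 s=1: VC-HIT | VC [5]
  [9] addr=0x56 blk=5 s=1: VC-HIT | VC [3]
  [10] addr=0x35 blk=3 s=1: VC-HIT | VC [5]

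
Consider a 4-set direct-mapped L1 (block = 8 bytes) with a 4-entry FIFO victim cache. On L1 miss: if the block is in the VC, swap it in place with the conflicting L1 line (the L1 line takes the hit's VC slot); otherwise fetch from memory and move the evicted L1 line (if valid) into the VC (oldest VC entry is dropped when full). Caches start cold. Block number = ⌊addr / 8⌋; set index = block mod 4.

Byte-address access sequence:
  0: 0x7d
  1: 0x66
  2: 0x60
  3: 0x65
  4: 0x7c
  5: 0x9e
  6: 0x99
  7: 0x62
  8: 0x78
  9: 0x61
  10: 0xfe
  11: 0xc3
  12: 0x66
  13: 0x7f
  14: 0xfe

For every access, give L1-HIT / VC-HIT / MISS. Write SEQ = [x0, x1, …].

SEQ = [MISS, MISS, L1-HIT, L1-HIT, L1-HIT, MISS, L1-HIT, L1-HIT, VC-HIT, L1-HIT, MISS, MISS, VC-HIT, VC-HIT, VC-HIT]

  [0] addr=0x7d blk=15 s=3: MISS | VC []
  [1] addr=0x66 blk=12 s=0: MISS | VC []
  [2] addr=0x60 blk=12 s=0: L1-HIT | VC []
  [3] addr=0x65 blk=12 s=0: L1-HIT | VC []
  [4] addr=0x7c blk=15 s=3: L1-HIT | VC []
  [5] addr=0x9e blk=19 s=3: MISS | VC [15]
  [6] addr=0x99 blk=19 s=3: L1-HIT | VC [15]
  [7] addr=0x62 blk=12 s=0: L1-HIT | VC [15]
  [8] addr=0x78 blk=15 s=3: VC-HIT | VC [19]
  [9] addr=0x61 blk=12 s=0: L1-HIT | VC [19]
  [10] addr=0xfe blk=31 s=3: MISS | VC [19, 15]
  [11] addr=0xc3 blk=24 s=0: MISS | VC [19, 15, 12]
  [12] addr=0x66 blk=12 s=0: VC-HIT | VC [19, 15, 24]
  [13] addr=0x7f blk=15 s=3: VC-HIT | VC [19, 31, 24]
  [14] addr=0xfe blk=31 s=3: VC-HIT | VC [19, 15, 24]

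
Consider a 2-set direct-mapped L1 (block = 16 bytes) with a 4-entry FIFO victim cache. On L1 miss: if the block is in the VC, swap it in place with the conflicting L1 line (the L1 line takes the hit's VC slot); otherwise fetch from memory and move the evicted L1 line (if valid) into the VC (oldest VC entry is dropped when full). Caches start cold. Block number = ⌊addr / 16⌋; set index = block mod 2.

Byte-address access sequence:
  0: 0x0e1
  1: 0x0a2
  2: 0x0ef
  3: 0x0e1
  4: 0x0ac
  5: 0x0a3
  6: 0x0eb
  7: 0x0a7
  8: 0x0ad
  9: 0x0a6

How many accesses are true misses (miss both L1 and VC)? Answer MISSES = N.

MISSES = 2

  [0] addr=0xe1 blk=14 s=0: MISS | VC []
  [1] addr=0xa2 blk=10 s=0: MISS | VC [14]
  [2] addr=0xef blk=14 s=0: VC-HIT | VC [10]
  [3] addr=0xe1 blk=14 s=0: L1-HIT | VC [10]
  [4] addr=0xac blk=10 s=0: VC-HIT | VC [14]
  [5] addr=0xa3 blk=10 s=0: L1-HIT | VC [14]
  [6] addr=0xeb blk=14 s=0: VC-HIT | VC [10]
  [7] addr=0xa7 blk=10 s=0: VC-HIT | VC [14]
  [8] addr=0xad blk=10 s=0: L1-HIT | VC [14]
  [9] addr=0xa6 blk=10 s=0: L1-HIT | VC [14]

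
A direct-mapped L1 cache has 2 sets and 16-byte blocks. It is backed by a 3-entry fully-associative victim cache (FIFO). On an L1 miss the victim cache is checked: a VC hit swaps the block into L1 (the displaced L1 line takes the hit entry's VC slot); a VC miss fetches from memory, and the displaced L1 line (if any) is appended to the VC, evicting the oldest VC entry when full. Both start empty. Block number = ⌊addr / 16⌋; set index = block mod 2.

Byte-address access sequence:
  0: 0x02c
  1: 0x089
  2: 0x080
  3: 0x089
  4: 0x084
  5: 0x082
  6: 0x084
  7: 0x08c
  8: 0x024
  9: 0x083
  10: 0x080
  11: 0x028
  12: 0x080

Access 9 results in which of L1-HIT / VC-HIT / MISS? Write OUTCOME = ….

OUTCOME = VC-HIT

#0 0x2c→b2/s0 MISS; vc=[]
#1 0x89→b8/s0 MISS; vc=[2]
#2 0x80→b8/s0 L1-HIT; vc=[2]
#3 0x89→b8/s0 L1-HIT; vc=[2]
#4 0x84→b8/s0 L1-HIT; vc=[2]
#5 0x82→b8/s0 L1-HIT; vc=[2]
#6 0x84→b8/s0 L1-HIT; vc=[2]
#7 0x8c→b8/s0 L1-HIT; vc=[2]
#8 0x24→b2/s0 VC-HIT; vc=[8]
#9 0x83→b8/s0 VC-HIT; vc=[2]
#10 0x80→b8/s0 L1-HIT; vc=[2]
#11 0x28→b2/s0 VC-HIT; vc=[8]
#12 0x80→b8/s0 VC-HIT; vc=[2]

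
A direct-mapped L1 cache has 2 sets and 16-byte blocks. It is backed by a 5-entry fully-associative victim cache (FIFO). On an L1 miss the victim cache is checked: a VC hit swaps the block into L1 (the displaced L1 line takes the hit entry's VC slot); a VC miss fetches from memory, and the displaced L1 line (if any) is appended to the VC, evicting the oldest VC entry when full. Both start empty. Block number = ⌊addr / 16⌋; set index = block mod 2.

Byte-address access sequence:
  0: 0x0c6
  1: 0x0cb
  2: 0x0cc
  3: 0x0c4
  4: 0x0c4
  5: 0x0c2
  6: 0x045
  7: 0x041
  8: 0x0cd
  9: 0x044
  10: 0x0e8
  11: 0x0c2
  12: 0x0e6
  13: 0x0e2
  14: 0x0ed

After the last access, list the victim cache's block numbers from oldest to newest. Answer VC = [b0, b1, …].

  [0] addr=0xc6 blk=12 s=0: MISS | VC []
  [1] addr=0xcb blk=12 s=0: L1-HIT | VC []
  [2] addr=0xcc blk=12 s=0: L1-HIT | VC []
  [3] addr=0xc4 blk=12 s=0: L1-HIT | VC []
  [4] addr=0xc4 blk=12 s=0: L1-HIT | VC []
  [5] addr=0xc2 blk=12 s=0: L1-HIT | VC []
  [6] addr=0x45 blk=4 s=0: MISS | VC [12]
  [7] addr=0x41 blk=4 s=0: L1-HIT | VC [12]
  [8] addr=0xcd blk=12 s=0: VC-HIT | VC [4]
  [9] addr=0x44 blk=4 s=0: VC-HIT | VC [12]
  [10] addr=0xe8 blk=14 s=0: MISS | VC [12, 4]
  [11] addr=0xc2 blk=12 s=0: VC-HIT | VC [14, 4]
  [12] addr=0xe6 blk=14 s=0: VC-HIT | VC [12, 4]
  [13] addr=0xe2 blk=14 s=0: L1-HIT | VC [12, 4]
  [14] addr=0xed blk=14 s=0: L1-HIT | VC [12, 4]

VC = [12, 4]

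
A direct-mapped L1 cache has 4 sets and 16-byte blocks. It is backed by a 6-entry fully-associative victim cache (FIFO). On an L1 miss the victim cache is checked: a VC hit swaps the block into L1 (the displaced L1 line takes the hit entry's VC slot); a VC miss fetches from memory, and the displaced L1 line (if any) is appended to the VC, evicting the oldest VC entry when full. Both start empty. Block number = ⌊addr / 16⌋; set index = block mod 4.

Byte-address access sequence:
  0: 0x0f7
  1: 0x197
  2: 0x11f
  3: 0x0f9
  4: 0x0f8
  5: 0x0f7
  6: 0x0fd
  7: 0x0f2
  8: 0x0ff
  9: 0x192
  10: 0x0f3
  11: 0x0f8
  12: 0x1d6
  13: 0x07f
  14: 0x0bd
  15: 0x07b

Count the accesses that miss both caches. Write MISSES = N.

  [0] addr=0xf7 blk=15 s=3: MISS | VC []
  [1] addr=0x197 blk=25 s=1: MISS | VC []
  [2] addr=0x11f blk=17 s=1: MISS | VC [25]
  [3] addr=0xf9 blk=15 s=3: L1-HIT | VC [25]
  [4] addr=0xf8 blk=15 s=3: L1-HIT | VC [25]
  [5] addr=0xf7 blk=15 s=3: L1-HIT | VC [25]
  [6] addr=0xfd blk=15 s=3: L1-HIT | VC [25]
  [7] addr=0xf2 blk=15 s=3: L1-HIT | VC [25]
  [8] addr=0xff blk=15 s=3: L1-HIT | VC [25]
  [9] addr=0x192 blk=25 s=1: VC-HIT | VC [17]
  [10] addr=0xf3 blk=15 s=3: L1-HIT | VC [17]
  [11] addr=0xf8 blk=15 s=3: L1-HIT | VC [17]
  [12] addr=0x1d6 blk=29 s=1: MISS | VC [17, 25]
  [13] addr=0x7f blk=7 s=3: MISS | VC [17, 25, 15]
  [14] addr=0xbd blk=11 s=3: MISS | VC [17, 25, 15, 7]
  [15] addr=0x7b blk=7 s=3: VC-HIT | VC [17, 25, 15, 11]

MISSES = 6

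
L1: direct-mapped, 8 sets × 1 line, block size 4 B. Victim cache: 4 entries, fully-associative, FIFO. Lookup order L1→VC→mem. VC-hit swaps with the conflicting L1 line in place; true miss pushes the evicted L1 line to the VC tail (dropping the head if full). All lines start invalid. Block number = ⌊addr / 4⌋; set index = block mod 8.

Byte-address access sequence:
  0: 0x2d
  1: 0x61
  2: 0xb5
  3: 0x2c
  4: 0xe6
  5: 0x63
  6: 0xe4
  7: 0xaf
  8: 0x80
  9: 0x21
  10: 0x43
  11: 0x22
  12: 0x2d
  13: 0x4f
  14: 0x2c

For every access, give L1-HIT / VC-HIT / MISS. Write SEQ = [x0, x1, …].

  [0] addr=0x2d blk=11 s=3: MISS | VC []
  [1] addr=0x61 blk=24 s=0: MISS | VC []
  [2] addr=0xb5 blk=45 s=5: MISS | VC []
  [3] addr=0x2c blk=11 s=3: L1-HIT | VC []
  [4] addr=0xe6 blk=57 s=1: MISS | VC []
  [5] addr=0x63 blk=24 s=0: L1-HIT | VC []
  [6] addr=0xe4 blk=57 s=1: L1-HIT | VC []
  [7] addr=0xaf blk=43 s=3: MISS | VC [11]
  [8] addr=0x80 blk=32 s=0: MISS | VC [11, 24]
  [9] addr=0x21 blk=8 s=0: MISS | VC [11, 24, 32]
  [10] addr=0x43 blk=16 s=0: MISS | VC [11, 24, 32, 8]
  [11] addr=0x22 blk=8 s=0: VC-HIT | VC [11, 24, 32, 16]
  [12] addr=0x2d blk=11 s=3: VC-HIT | VC [43, 24, 32, 16]
  [13] addr=0x4f blk=19 s=3: MISS | VC [24, 32, 16, 11]
  [14] addr=0x2c blk=11 s=3: VC-HIT | VC [24, 32, 16, 19]

SEQ = [MISS, MISS, MISS, L1-HIT, MISS, L1-HIT, L1-HIT, MISS, MISS, MISS, MISS, VC-HIT, VC-HIT, MISS, VC-HIT]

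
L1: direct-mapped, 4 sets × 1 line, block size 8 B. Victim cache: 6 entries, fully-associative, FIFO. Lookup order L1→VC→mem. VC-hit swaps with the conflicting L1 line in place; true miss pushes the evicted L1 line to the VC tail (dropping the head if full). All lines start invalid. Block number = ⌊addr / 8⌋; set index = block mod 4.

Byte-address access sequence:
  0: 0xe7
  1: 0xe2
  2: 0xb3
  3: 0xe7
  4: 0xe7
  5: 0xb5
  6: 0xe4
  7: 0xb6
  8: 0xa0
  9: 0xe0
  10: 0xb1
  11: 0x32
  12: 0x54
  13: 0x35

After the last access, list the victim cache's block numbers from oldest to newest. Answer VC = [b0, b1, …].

VC = [20, 22, 10]

  [0] addr=0xe7 blk=28 s=0: MISS | VC []
  [1] addr=0xe2 blk=28 s=0: L1-HIT | VC []
  [2] addr=0xb3 blk=22 s=2: MISS | VC []
  [3] addr=0xe7 blk=28 s=0: L1-HIT | VC []
  [4] addr=0xe7 blk=28 s=0: L1-HIT | VC []
  [5] addr=0xb5 blk=22 s=2: L1-HIT | VC []
  [6] addr=0xe4 blk=28 s=0: L1-HIT | VC []
  [7] addr=0xb6 blk=22 s=2: L1-HIT | VC []
  [8] addr=0xa0 blk=20 s=0: MISS | VC [28]
  [9] addr=0xe0 blk=28 s=0: VC-HIT | VC [20]
  [10] addr=0xb1 blk=22 s=2: L1-HIT | VC [20]
  [11] addr=0x32 blk=6 s=2: MISS | VC [20, 22]
  [12] addr=0x54 blk=10 s=2: MISS | VC [20, 22, 6]
  [13] addr=0x35 blk=6 s=2: VC-HIT | VC [20, 22, 10]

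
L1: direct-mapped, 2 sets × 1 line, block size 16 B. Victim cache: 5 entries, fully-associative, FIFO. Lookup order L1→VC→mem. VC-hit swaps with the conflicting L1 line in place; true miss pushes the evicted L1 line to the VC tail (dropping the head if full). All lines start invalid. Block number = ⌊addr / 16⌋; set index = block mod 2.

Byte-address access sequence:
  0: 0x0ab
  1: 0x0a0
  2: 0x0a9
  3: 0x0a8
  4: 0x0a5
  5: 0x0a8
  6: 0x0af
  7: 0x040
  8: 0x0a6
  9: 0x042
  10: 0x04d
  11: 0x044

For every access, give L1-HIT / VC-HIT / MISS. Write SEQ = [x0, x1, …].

SEQ = [MISS, L1-HIT, L1-HIT, L1-HIT, L1-HIT, L1-HIT, L1-HIT, MISS, VC-HIT, VC-HIT, L1-HIT, L1-HIT]

#0 0xab→b10/s0 MISS; vc=[]
#1 0xa0→b10/s0 L1-HIT; vc=[]
#2 0xa9→b10/s0 L1-HIT; vc=[]
#3 0xa8→b10/s0 L1-HIT; vc=[]
#4 0xa5→b10/s0 L1-HIT; vc=[]
#5 0xa8→b10/s0 L1-HIT; vc=[]
#6 0xaf→b10/s0 L1-HIT; vc=[]
#7 0x40→b4/s0 MISS; vc=[10]
#8 0xa6→b10/s0 VC-HIT; vc=[4]
#9 0x42→b4/s0 VC-HIT; vc=[10]
#10 0x4d→b4/s0 L1-HIT; vc=[10]
#11 0x44→b4/s0 L1-HIT; vc=[10]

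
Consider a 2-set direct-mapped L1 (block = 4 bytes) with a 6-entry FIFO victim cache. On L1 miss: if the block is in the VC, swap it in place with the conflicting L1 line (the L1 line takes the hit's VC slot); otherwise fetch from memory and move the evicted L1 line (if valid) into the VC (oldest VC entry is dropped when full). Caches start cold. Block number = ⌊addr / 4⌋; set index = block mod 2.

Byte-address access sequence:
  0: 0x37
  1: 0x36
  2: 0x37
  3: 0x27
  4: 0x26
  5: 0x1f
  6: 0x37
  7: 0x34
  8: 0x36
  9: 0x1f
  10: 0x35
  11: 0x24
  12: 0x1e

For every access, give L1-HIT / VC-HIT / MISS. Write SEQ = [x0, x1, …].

SEQ = [MISS, L1-HIT, L1-HIT, MISS, L1-HIT, MISS, VC-HIT, L1-HIT, L1-HIT, VC-HIT, VC-HIT, VC-HIT, VC-HIT]

  [0] addr=0x37 blk=13 s=1: MISS | VC []
  [1] addr=0x36 blk=13 s=1: L1-HIT | VC []
  [2] addr=0x37 blk=13 s=1: L1-HIT | VC []
  [3] addr=0x27 blk=9 s=1: MISS | VC [13]
  [4] addr=0x26 blk=9 s=1: L1-HIT | VC [13]
  [5] addr=0x1f blk=7 s=1: MISS | VC [13, 9]
  [6] addr=0x37 blk=13 s=1: VC-HIT | VC [7, 9]
  [7] addr=0x34 blk=13 s=1: L1-HIT | VC [7, 9]
  [8] addr=0x36 blk=13 s=1: L1-HIT | VC [7, 9]
  [9] addr=0x1f blk=7 s=1: VC-HIT | VC [13, 9]
  [10] addr=0x35 blk=13 s=1: VC-HIT | VC [7, 9]
  [11] addr=0x24 blk=9 s=1: VC-HIT | VC [7, 13]
  [12] addr=0x1e blk=7 s=1: VC-HIT | VC [9, 13]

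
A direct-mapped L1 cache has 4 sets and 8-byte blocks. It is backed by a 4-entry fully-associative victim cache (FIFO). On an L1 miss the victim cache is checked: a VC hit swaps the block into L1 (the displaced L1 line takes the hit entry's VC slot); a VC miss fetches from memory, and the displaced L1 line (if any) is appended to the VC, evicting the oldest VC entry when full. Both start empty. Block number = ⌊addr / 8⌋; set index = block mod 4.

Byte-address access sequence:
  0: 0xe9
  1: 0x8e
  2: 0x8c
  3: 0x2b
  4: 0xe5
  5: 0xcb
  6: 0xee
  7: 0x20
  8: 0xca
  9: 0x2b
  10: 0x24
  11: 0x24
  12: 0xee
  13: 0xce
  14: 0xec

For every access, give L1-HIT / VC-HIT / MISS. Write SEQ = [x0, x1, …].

SEQ = [MISS, MISS, L1-HIT, MISS, MISS, MISS, VC-HIT, MISS, VC-HIT, VC-HIT, L1-HIT, L1-HIT, VC-HIT, VC-HIT, VC-HIT]

  [0] addr=0xe9 blk=29 s=1: MISS | VC []
  [1] addr=0x8e blk=17 s=1: MISS | VC [29]
  [2] addr=0x8c blk=17 s=1: L1-HIT | VC [29]
  [3] addr=0x2b blk=5 s=1: MISS | VC [29, 17]
  [4] addr=0xe5 blk=28 s=0: MISS | VC [29, 17]
  [5] addr=0xcb blk=25 s=1: MISS | VC [29, 17, 5]
  [6] addr=0xee blk=29 s=1: VC-HIT | VC [25, 17, 5]
  [7] addr=0x20 blk=4 s=0: MISS | VC [25, 17, 5, 28]
  [8] addr=0xca blk=25 s=1: VC-HIT | VC [29, 17, 5, 28]
  [9] addr=0x2b blk=5 s=1: VC-HIT | VC [29, 17, 25, 28]
  [10] addr=0x24 blk=4 s=0: L1-HIT | VC [29, 17, 25, 28]
  [11] addr=0x24 blk=4 s=0: L1-HIT | VC [29, 17, 25, 28]
  [12] addr=0xee blk=29 s=1: VC-HIT | VC [5, 17, 25, 28]
  [13] addr=0xce blk=25 s=1: VC-HIT | VC [5, 17, 29, 28]
  [14] addr=0xec blk=29 s=1: VC-HIT | VC [5, 17, 25, 28]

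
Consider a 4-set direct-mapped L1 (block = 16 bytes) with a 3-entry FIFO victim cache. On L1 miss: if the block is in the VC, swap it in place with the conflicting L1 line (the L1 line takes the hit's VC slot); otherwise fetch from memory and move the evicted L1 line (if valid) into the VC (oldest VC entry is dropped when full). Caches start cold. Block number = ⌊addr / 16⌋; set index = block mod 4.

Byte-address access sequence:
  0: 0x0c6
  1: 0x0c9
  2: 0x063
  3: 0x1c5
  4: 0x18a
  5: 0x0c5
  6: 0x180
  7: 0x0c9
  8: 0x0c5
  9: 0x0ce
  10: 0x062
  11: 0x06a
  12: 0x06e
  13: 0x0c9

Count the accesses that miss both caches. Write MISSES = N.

#0 0xc6→b12/s0 MISS; vc=[]
#1 0xc9→b12/s0 L1-HIT; vc=[]
#2 0x63→b6/s2 MISS; vc=[]
#3 0x1c5→b28/s0 MISS; vc=[12]
#4 0x18a→b24/s0 MISS; vc=[12,28]
#5 0xc5→b12/s0 VC-HIT; vc=[24,28]
#6 0x180→b24/s0 VC-HIT; vc=[12,28]
#7 0xc9→b12/s0 VC-HIT; vc=[24,28]
#8 0xc5→b12/s0 L1-HIT; vc=[24,28]
#9 0xce→b12/s0 L1-HIT; vc=[24,28]
#10 0x62→b6/s2 L1-HIT; vc=[24,28]
#11 0x6a→b6/s2 L1-HIT; vc=[24,28]
#12 0x6e→b6/s2 L1-HIT; vc=[24,28]
#13 0xc9→b12/s0 L1-HIT; vc=[24,28]

MISSES = 4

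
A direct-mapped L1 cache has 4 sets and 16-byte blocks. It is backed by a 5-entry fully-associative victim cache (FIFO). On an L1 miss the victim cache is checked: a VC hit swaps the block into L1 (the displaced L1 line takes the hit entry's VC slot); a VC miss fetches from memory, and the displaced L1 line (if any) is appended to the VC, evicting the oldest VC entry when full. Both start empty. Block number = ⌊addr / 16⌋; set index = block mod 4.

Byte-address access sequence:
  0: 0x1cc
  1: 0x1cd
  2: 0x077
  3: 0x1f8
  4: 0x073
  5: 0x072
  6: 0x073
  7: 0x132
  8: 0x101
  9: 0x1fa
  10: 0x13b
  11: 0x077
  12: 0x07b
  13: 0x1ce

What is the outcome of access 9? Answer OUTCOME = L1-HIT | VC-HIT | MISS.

OUTCOME = VC-HIT

  [0] addr=0x1cc blk=28 s=0: MISS | VC []
  [1] addr=0x1cd blk=28 s=0: L1-HIT | VC []
  [2] addr=0x77 blk=7 s=3: MISS | VC []
  [3] addr=0x1f8 blk=31 s=3: MISS | VC [7]
  [4] addr=0x73 blk=7 s=3: VC-HIT | VC [31]
  [5] addr=0x72 blk=7 s=3: L1-HIT | VC [31]
  [6] addr=0x73 blk=7 s=3: L1-HIT | VC [31]
  [7] addr=0x132 blk=19 s=3: MISS | VC [31, 7]
  [8] addr=0x101 blk=16 s=0: MISS | VC [31, 7, 28]
  [9] addr=0x1fa blk=31 s=3: VC-HIT | VC [19, 7, 28]
  [10] addr=0x13b blk=19 s=3: VC-HIT | VC [31, 7, 28]
  [11] addr=0x77 blk=7 s=3: VC-HIT | VC [31, 19, 28]
  [12] addr=0x7b blk=7 s=3: L1-HIT | VC [31, 19, 28]
  [13] addr=0x1ce blk=28 s=0: VC-HIT | VC [31, 19, 16]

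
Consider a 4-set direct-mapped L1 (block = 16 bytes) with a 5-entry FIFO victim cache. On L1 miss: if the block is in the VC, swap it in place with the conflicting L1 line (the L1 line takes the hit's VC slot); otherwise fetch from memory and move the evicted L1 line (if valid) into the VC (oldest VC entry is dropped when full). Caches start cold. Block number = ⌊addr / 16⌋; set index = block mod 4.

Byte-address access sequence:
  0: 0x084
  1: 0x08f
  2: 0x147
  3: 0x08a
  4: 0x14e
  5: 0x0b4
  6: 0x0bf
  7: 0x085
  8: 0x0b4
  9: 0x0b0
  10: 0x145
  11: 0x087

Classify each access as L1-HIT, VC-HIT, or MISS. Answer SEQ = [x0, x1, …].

  [0] addr=0x84 blk=8 s=0: MISS | VC []
  [1] addr=0x8f blk=8 s=0: L1-HIT | VC []
  [2] addr=0x147 blk=20 s=0: MISS | VC [8]
  [3] addr=0x8a blk=8 s=0: VC-HIT | VC [20]
  [4] addr=0x14e blk=20 s=0: VC-HIT | VC [8]
  [5] addr=0xb4 blk=11 s=3: MISS | VC [8]
  [6] addr=0xbf blk=11 s=3: L1-HIT | VC [8]
  [7] addr=0x85 blk=8 s=0: VC-HIT | VC [20]
  [8] addr=0xb4 blk=11 s=3: L1-HIT | VC [20]
  [9] addr=0xb0 blk=11 s=3: L1-HIT | VC [20]
  [10] addr=0x145 blk=20 s=0: VC-HIT | VC [8]
  [11] addr=0x87 blk=8 s=0: VC-HIT | VC [20]

SEQ = [MISS, L1-HIT, MISS, VC-HIT, VC-HIT, MISS, L1-HIT, VC-HIT, L1-HIT, L1-HIT, VC-HIT, VC-HIT]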